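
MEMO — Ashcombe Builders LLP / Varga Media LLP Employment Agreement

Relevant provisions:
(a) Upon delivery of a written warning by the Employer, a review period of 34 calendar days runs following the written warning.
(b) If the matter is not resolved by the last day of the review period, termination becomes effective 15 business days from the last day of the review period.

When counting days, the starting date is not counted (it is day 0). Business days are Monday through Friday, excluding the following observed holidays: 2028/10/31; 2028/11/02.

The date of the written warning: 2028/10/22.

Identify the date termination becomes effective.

2028/12/15

The last day of the review period: 34 calendar days after 2028/10/22 is 2028/11/25.
The date termination becomes effective: counting 15 business days from Saturday, 2028/11/25 (Nov 27, Nov 28, Nov 29, Nov 30, …, Dec 13, Dec 14, Dec 15, skipping weekends) reaches Friday, 2028/12/15.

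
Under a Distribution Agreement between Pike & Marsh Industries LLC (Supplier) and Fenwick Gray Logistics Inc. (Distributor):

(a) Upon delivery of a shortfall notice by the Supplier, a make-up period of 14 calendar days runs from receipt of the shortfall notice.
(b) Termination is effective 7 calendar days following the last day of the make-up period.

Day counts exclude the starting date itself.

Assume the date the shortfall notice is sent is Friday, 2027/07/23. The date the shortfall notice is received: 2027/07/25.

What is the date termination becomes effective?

The last day of the make-up period: 14 calendar days after 2027/07/25 is 2027/08/08.
The date termination becomes effective: 2027/08/08 + 7 days = 2027/08/15.

2027/08/15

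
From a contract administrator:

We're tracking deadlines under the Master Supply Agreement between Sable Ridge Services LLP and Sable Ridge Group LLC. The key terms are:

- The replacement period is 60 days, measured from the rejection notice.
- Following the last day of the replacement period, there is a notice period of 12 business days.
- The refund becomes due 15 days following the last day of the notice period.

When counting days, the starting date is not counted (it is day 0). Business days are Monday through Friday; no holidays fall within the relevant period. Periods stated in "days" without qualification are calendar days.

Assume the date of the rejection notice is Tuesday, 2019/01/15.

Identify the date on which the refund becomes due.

2019/04/17

The last day of the replacement period: 60 calendar days after 2019/01/15 is 2019/03/16.
The last day of the notice period: counting 12 business days from Saturday, 2019/03/16 (Mar 18, Mar 19, Mar 20, Mar 21, …, Mar 29, Apr 1, Apr 2, skipping weekends) reaches Tuesday, 2019/04/02.
The date on which the refund becomes due: 2019/04/02 + 15 days = 2019/04/17.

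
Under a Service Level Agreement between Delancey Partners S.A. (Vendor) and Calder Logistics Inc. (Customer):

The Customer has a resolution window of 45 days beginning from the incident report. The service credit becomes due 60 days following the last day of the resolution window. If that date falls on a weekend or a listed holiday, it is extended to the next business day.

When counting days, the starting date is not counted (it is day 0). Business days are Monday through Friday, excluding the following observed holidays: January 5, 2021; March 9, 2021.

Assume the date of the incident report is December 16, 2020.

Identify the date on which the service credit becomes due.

March 31, 2021

Adding 45 calendar days to December 16, 2020 gives January 30, 2021, which is the last day of the resolution window.
The date on which the service credit becomes due: January 30, 2021 + 60 days = March 31, 2021. March 31, 2021 is a Wednesday and is not a listed holiday, so no roll-forward applies.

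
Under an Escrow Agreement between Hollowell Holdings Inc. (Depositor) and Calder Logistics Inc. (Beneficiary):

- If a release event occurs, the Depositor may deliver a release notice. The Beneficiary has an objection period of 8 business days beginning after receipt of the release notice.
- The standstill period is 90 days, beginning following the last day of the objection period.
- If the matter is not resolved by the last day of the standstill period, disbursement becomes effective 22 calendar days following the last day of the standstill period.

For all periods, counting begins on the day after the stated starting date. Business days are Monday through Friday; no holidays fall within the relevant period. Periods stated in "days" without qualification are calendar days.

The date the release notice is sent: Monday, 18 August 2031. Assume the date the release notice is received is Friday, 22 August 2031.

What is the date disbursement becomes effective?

The last day of the objection period: counting 8 business days from Friday, 22 August 2031 (Aug 25, Aug 26, Aug 27, Aug 28, Aug 29, Sep 1, Sep 2, Sep 3, skipping weekends) reaches Wednesday, 3 September 2031.
Adding 90 calendar days to 3 September 2031 gives 2 December 2031, which is the last day of the standstill period.
Adding 22 calendar days to 2 December 2031 gives 24 December 2031, which is the date disbursement becomes effective.

24 December 2031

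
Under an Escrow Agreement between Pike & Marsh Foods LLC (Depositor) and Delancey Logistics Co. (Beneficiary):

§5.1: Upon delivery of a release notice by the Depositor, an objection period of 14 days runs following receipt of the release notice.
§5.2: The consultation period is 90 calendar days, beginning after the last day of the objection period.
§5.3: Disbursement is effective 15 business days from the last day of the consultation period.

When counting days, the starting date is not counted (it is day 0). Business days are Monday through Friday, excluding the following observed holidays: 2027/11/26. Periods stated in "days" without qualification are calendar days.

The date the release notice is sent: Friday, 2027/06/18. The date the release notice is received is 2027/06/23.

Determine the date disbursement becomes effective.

The last day of the objection period: 14 calendar days after 2027/06/23 is 2027/07/07.
The last day of the consultation period: 90 calendar days after 2027/07/07 is 2027/10/05.
From Tuesday, 2027/10/05, 15 business days (Oct 6, Oct 7, Oct 8, Oct 11, …, Oct 22, Oct 25, Oct 26, skipping weekends) brings us to Tuesday, 2027/10/26, which is the date disbursement becomes effective.

2027/10/26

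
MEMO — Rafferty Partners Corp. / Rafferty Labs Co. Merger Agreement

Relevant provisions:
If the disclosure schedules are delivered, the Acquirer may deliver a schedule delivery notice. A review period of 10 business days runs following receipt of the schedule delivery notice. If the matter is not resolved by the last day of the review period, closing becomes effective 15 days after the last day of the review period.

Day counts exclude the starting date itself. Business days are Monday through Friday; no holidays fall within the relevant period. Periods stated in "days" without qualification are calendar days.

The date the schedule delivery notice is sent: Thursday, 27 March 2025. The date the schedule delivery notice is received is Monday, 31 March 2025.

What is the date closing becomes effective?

29 April 2025

The last day of the review period: counting 10 business days from Monday, 31 March 2025 (Apr 1, Apr 2, Apr 3, Apr 4, Apr 7, Apr 8, Apr 9, Apr 10, Apr 11, Apr 14, skipping weekends) reaches Monday, 14 April 2025.
The date closing becomes effective: 14 April 2025 + 15 days = 29 April 2025.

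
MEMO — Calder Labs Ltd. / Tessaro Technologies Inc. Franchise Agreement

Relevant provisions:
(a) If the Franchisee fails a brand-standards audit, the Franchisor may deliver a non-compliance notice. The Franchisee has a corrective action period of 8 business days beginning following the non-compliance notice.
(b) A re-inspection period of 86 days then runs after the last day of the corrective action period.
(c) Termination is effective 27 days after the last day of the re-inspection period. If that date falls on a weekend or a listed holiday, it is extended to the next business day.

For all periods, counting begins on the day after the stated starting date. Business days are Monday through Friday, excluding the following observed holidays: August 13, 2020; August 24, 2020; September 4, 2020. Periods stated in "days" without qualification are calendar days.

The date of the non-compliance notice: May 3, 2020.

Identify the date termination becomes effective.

September 3, 2020

The last day of the corrective action period: counting 8 business days from Sunday, May 3, 2020 (May 4, May 5, May 6, May 7, May 8, May 11, May 12, May 13, skipping weekends) reaches Wednesday, May 13, 2020.
Adding 86 calendar days to May 13, 2020 gives August 7, 2020, which is the last day of the re-inspection period.
The date termination becomes effective: 27 calendar days after August 7, 2020 is September 3, 2020. September 3, 2020 is a Thursday and is not a listed holiday, so no roll-forward applies.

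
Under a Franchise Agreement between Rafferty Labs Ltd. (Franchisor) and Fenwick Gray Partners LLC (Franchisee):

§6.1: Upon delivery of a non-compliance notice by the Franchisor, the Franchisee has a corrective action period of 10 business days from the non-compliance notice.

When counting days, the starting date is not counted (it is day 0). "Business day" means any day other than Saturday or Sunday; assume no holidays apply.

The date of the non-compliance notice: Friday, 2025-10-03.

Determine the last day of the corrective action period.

From Friday, 2025-10-03, 10 business days (Oct 6, Oct 7, Oct 8, Oct 9, Oct 10, Oct 13, Oct 14, Oct 15, Oct 16, Oct 17, skipping weekends) brings us to Friday, 2025-10-17, which is the last day of the corrective action period.

2025-10-17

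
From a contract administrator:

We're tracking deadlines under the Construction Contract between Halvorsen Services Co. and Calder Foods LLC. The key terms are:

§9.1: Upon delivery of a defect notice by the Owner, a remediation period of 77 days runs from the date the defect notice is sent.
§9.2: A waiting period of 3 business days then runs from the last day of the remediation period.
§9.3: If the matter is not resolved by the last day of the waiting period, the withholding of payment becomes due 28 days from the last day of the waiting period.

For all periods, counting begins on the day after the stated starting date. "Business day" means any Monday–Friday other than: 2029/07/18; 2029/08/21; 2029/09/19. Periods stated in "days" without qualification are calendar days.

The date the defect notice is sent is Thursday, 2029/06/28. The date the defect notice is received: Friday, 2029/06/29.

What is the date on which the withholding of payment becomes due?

2029/10/16

The last day of the remediation period: 2029/06/28 + 77 days = 2029/09/13.
The last day of the waiting period: counting 3 business days from Thursday, 2029/09/13 (Sep 14, Sep 17, Sep 18, skipping weekends) reaches Tuesday, 2029/09/18.
The date on which the withholding of payment becomes due: 28 calendar days after 2029/09/18 is 2029/10/16.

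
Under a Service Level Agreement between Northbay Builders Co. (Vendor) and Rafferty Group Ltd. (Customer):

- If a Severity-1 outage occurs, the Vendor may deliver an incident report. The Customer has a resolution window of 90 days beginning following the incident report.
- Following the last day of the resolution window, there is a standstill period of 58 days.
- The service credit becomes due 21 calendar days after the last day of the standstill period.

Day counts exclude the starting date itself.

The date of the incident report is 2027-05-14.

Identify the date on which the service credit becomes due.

2027-10-30

The last day of the resolution window: 2027-05-14 + 90 days = 2027-08-12.
Adding 58 calendar days to 2027-08-12 gives 2027-10-09, which is the last day of the standstill period.
The date on which the service credit becomes due: 2027-10-09 + 21 days = 2027-10-30.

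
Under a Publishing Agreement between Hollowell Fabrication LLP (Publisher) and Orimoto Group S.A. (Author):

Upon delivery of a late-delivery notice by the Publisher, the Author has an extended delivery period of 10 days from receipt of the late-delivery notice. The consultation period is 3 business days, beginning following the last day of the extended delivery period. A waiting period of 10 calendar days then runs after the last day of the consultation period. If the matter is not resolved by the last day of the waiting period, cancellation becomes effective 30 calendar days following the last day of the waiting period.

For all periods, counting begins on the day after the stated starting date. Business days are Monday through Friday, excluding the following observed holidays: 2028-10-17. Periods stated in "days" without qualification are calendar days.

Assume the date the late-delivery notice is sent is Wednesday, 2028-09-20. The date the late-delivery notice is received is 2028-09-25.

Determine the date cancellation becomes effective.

2028-11-19

Adding 10 calendar days to 2028-09-25 gives 2028-10-05, which is the last day of the extended delivery period.
The last day of the consultation period: counting 3 business days from Thursday, 2028-10-05 (Oct 6, Oct 9, Oct 10, skipping weekends) reaches Tuesday, 2028-10-10.
The last day of the waiting period: 2028-10-10 + 10 days = 2028-10-20.
The date cancellation becomes effective: 30 calendar days after 2028-10-20 is 2028-11-19.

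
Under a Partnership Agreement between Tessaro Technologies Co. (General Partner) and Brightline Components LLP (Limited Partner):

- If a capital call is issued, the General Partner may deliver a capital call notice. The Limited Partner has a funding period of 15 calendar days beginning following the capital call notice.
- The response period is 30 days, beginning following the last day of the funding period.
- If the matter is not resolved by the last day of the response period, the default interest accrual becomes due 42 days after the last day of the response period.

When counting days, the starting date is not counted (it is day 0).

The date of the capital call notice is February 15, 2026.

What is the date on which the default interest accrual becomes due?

The last day of the funding period: February 15, 2026 + 15 days = March 2, 2026.
The last day of the response period: 30 calendar days after March 2, 2026 is April 1, 2026.
The date on which the default interest accrual becomes due: 42 calendar days after April 1, 2026 is May 13, 2026.

May 13, 2026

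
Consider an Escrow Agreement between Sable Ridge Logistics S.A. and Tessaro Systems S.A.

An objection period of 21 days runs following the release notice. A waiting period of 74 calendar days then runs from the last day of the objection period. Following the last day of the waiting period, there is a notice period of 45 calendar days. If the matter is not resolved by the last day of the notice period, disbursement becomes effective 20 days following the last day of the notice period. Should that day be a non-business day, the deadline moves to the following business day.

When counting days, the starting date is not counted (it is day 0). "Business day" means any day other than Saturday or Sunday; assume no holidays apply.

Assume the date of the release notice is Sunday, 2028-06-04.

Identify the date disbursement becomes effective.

2028-11-13

The last day of the objection period: 21 calendar days after 2028-06-04 is 2028-06-25.
Adding 74 calendar days to 2028-06-25 gives 2028-09-07, which is the last day of the waiting period.
The last day of the notice period: 2028-09-07 + 45 days = 2028-10-22.
The date disbursement becomes effective: 2028-10-22 + 20 days = 2028-11-11. That falls on a Saturday, so it rolls to the next business day, Monday, 2028-11-13.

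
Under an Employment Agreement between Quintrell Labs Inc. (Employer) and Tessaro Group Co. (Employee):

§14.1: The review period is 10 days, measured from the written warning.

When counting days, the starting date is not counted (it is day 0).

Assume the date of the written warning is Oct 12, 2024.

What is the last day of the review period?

Adding 10 calendar days to Oct 12, 2024 gives Oct 22, 2024, which is the last day of the review period.

Oct 22, 2024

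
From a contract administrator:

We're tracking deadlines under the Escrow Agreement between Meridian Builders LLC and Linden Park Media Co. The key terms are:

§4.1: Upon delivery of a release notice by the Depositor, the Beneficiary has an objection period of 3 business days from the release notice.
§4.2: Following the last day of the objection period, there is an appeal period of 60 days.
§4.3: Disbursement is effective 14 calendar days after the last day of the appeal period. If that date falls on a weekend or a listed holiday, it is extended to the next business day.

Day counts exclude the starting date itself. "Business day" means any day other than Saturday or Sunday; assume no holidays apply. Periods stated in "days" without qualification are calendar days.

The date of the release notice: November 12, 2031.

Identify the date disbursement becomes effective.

The last day of the objection period: counting 3 business days from Wednesday, November 12, 2031 (Nov 13, Nov 14, Nov 17, skipping weekends) reaches Monday, November 17, 2031.
The last day of the appeal period: 60 calendar days after November 17, 2031 is January 16, 2032.
The date disbursement becomes effective: 14 calendar days after January 16, 2032 is January 30, 2032. January 30, 2032 is a Friday, so no roll-forward applies.

January 30, 2032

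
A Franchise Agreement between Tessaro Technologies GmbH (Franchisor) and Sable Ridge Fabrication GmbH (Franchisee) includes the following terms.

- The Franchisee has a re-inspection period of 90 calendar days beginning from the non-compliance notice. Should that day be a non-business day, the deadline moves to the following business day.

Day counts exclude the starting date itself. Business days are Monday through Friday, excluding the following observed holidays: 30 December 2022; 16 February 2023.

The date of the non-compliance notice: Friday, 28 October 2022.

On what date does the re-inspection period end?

26 January 2023

The last day of the re-inspection period: 28 October 2022 + 90 days = 26 January 2023. 26 January 2023 is a Thursday and is not a listed holiday, so no roll-forward applies.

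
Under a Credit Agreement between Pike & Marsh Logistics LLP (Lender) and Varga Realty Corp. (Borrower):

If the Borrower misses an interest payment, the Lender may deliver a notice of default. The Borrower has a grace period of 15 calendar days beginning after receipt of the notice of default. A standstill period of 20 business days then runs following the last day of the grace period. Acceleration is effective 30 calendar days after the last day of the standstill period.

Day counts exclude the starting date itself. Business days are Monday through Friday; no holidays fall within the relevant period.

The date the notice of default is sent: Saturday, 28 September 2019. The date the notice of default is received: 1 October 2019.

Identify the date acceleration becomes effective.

13 December 2019

The last day of the grace period: 15 calendar days after 1 October 2019 is 16 October 2019.
From Wednesday, 16 October 2019, 20 business days (Oct 17, Oct 18, Oct 21, Oct 22, …, Nov 11, Nov 12, Nov 13, skipping weekends) brings us to Wednesday, 13 November 2019, which is the last day of the standstill period.
The date acceleration becomes effective: 30 calendar days after 13 November 2019 is 13 December 2019.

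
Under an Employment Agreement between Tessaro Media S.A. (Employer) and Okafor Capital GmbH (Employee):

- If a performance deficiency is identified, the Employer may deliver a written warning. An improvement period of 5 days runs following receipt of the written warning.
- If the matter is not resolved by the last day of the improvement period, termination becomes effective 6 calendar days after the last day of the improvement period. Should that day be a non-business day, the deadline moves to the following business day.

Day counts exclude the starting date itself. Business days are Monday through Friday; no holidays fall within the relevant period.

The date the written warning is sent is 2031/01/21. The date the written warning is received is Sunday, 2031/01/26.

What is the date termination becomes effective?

The last day of the improvement period: 5 calendar days after 2031/01/26 is 2031/01/31.
The date termination becomes effective: 6 calendar days after 2031/01/31 is 2031/02/06. 2031/02/06 is a Thursday, so no roll-forward applies.

2031/02/06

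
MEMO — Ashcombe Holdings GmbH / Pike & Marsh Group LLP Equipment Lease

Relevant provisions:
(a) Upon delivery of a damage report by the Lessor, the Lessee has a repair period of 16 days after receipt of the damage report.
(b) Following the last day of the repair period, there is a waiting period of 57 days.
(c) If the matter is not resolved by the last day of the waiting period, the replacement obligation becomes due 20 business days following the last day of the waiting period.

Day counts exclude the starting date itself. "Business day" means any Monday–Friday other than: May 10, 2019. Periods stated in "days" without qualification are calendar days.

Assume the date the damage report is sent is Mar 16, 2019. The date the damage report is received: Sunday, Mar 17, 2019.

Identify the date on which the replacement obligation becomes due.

The last day of the repair period: Mar 17, 2019 + 16 days = Apr 2, 2019.
The last day of the waiting period: Apr 2, 2019 + 57 days = May 29, 2019.
The date on which the replacement obligation becomes due: counting 20 business days from Wednesday, May 29, 2019 (May 30, May 31, Jun 3, Jun 4, …, Jun 24, Jun 25, Jun 26, skipping weekends) reaches Wednesday, Jun 26, 2019.

Jun 26, 2019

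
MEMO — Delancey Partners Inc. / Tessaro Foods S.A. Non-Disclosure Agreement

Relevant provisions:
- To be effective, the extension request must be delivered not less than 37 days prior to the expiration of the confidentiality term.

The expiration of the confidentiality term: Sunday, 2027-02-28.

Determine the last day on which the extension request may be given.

2027-01-22

Counting back 37 calendar days from 2027-02-28 gives 2027-01-22.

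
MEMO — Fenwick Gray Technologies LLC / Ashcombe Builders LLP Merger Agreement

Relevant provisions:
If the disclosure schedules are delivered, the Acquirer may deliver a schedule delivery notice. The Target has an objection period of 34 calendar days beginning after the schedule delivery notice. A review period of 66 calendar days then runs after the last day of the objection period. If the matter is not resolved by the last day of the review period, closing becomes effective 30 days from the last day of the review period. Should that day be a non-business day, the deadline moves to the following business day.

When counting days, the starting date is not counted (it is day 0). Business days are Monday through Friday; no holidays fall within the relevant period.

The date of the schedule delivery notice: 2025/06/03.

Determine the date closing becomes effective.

The last day of the objection period: 2025/06/03 + 34 days = 2025/07/07.
Adding 66 calendar days to 2025/07/07 gives 2025/09/11, which is the last day of the review period.
The date closing becomes effective: 2025/09/11 + 30 days = 2025/10/11. That falls on a Saturday, so it rolls to the next business day, Monday, 2025/10/13.

2025/10/13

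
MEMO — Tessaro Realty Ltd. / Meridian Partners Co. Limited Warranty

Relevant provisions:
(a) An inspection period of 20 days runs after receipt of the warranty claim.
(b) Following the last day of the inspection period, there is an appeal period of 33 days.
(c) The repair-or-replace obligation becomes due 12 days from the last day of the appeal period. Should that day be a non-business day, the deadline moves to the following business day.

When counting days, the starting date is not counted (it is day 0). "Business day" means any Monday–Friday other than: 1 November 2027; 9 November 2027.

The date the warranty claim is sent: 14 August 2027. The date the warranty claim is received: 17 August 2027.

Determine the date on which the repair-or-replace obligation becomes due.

The last day of the inspection period: 20 calendar days after 17 August 2027 is 6 September 2027.
Adding 33 calendar days to 6 September 2027 gives 9 October 2027, which is the last day of the appeal period.
The date on which the repair-or-replace obligation becomes due: 12 calendar days after 9 October 2027 is 21 October 2027. 21 October 2027 is a Thursday and is not a listed holiday, so no roll-forward applies.

21 October 2027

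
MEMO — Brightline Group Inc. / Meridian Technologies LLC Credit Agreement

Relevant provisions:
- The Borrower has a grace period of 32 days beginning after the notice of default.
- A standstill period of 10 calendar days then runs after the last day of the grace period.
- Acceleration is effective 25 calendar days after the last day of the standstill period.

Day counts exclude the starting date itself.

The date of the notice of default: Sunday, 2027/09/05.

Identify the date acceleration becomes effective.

2027/11/11

Adding 32 calendar days to 2027/09/05 gives 2027/10/07, which is the last day of the grace period.
Adding 10 calendar days to 2027/10/07 gives 2027/10/17, which is the last day of the standstill period.
Adding 25 calendar days to 2027/10/17 gives 2027/11/11, which is the date acceleration becomes effective.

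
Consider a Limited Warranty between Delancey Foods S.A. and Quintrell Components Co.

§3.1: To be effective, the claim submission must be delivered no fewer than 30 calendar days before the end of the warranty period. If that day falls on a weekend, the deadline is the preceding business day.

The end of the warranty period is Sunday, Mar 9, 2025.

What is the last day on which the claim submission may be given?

Mar 9, 2025 minus 30 days is Feb 7, 2025. That is a Friday, so no adjustment is needed.

Feb 7, 2025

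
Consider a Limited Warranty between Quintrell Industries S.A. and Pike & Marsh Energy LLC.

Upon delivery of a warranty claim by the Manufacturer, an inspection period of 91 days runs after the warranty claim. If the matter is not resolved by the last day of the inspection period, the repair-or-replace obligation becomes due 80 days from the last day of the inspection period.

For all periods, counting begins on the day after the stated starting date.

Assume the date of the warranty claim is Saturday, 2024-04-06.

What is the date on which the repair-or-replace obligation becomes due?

2024-09-24

Adding 91 calendar days to 2024-04-06 gives 2024-07-06, which is the last day of the inspection period.
Adding 80 calendar days to 2024-07-06 gives 2024-09-24, which is the date on which the repair-or-replace obligation becomes due.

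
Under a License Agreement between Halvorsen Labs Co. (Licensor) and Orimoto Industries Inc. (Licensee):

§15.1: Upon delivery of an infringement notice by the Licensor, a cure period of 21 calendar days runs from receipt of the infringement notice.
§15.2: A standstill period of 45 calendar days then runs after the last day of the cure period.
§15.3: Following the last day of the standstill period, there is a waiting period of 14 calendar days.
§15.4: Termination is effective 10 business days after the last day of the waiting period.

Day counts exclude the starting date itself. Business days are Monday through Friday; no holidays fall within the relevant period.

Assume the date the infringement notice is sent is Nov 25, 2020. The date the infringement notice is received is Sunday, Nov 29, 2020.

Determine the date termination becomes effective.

The last day of the cure period: 21 calendar days after Nov 29, 2020 is Dec 20, 2020.
Adding 45 calendar days to Dec 20, 2020 gives Feb 3, 2021, which is the last day of the standstill period.
The last day of the waiting period: Feb 3, 2021 + 14 days = Feb 17, 2021.
From Wednesday, Feb 17, 2021, 10 business days (Feb 18, Feb 19, Feb 22, Feb 23, Feb 24, Feb 25, Feb 26, Mar 1, Mar 2, Mar 3, skipping weekends) brings us to Wednesday, Mar 3, 2021, which is the date termination becomes effective.

Mar 3, 2021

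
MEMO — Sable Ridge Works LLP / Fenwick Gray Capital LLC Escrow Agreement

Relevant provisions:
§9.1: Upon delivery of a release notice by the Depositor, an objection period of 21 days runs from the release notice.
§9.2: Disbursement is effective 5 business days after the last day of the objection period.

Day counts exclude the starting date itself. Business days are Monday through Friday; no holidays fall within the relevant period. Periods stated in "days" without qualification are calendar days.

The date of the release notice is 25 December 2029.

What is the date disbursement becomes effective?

22 January 2030

The last day of the objection period: 21 calendar days after 25 December 2029 is 15 January 2030.
The date disbursement becomes effective: 5 business days after Tuesday, 15 January 2030, skipping weekends — Jan 16, Jan 17, Jan 18, Jan 21, Jan 22 — lands on Tuesday, 22 January 2030.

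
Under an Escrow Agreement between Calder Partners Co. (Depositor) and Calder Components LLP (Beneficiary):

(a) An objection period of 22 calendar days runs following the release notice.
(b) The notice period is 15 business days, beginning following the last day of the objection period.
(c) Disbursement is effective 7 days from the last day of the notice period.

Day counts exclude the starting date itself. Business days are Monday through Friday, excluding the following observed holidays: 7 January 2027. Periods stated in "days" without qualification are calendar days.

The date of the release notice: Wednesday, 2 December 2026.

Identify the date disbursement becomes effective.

Adding 22 calendar days to 2 December 2026 gives 24 December 2026, which is the last day of the objection period.
The last day of the notice period: counting 15 business days from Thursday, 24 December 2026 (Dec 25, Dec 28, Dec 29, Dec 30, …, Jan 13, Jan 14, Jan 15, skipping weekends and the listed holiday on Jan 7) reaches Friday, 15 January 2027.
The date disbursement becomes effective: 7 calendar days after 15 January 2027 is 22 January 2027.

22 January 2027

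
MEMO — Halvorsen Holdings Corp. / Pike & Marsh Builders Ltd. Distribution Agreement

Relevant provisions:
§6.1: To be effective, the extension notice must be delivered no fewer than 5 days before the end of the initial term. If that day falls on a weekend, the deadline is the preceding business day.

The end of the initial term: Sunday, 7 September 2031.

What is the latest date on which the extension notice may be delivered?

Counting back 5 calendar days from 7 September 2031 gives 2 September 2031. That is a Tuesday, so no adjustment is needed.

2 September 2031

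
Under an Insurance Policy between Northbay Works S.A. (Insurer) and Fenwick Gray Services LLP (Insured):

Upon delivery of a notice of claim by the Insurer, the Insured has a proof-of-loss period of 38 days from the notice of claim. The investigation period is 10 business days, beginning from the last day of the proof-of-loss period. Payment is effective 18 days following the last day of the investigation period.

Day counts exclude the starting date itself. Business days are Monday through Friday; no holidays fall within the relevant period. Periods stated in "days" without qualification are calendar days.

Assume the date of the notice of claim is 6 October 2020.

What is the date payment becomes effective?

15 December 2020

Adding 38 calendar days to 6 October 2020 gives 13 November 2020, which is the last day of the proof-of-loss period.
From Friday, 13 November 2020, 10 business days (Nov 16, Nov 17, Nov 18, Nov 19, Nov 20, Nov 23, Nov 24, Nov 25, Nov 26, Nov 27, skipping weekends) brings us to Friday, 27 November 2020, which is the last day of the investigation period.
The date payment becomes effective: 27 November 2020 + 18 days = 15 December 2020.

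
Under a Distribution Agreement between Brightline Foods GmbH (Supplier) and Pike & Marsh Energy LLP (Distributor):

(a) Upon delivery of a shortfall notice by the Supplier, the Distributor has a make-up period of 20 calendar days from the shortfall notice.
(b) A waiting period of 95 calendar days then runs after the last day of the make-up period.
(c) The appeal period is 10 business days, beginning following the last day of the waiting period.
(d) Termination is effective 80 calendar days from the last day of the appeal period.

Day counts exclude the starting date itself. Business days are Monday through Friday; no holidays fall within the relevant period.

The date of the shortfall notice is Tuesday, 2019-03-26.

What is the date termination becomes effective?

2019-10-21

The last day of the make-up period: 20 calendar days after 2019-03-26 is 2019-04-15.
The last day of the waiting period: 95 calendar days after 2019-04-15 is 2019-07-19.
The last day of the appeal period: 10 business days after Friday, 2019-07-19, skipping weekends — Jul 22, Jul 23, Jul 24, Jul 25, Jul 26, Jul 29, Jul 30, Jul 31, Aug 1, Aug 2 — lands on Friday, 2019-08-02.
Adding 80 calendar days to 2019-08-02 gives 2019-10-21, which is the date termination becomes effective.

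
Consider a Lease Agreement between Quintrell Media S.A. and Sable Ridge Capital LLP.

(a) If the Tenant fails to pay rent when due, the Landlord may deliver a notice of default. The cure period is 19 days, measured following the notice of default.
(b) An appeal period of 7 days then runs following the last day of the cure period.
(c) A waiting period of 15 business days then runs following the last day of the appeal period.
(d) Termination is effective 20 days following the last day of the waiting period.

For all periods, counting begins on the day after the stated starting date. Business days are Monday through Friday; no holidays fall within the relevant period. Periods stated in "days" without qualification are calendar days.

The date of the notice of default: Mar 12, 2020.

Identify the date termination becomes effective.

May 18, 2020

The last day of the cure period: Mar 12, 2020 + 19 days = Mar 31, 2020.
The last day of the appeal period: 7 calendar days after Mar 31, 2020 is Apr 7, 2020.
The last day of the waiting period: 15 business days after Tuesday, Apr 7, 2020, skipping weekends — Apr 8, Apr 9, Apr 10, Apr 13, …, Apr 24, Apr 27, Apr 28 — lands on Tuesday, Apr 28, 2020.
The date termination becomes effective: Apr 28, 2020 + 20 days = May 18, 2020.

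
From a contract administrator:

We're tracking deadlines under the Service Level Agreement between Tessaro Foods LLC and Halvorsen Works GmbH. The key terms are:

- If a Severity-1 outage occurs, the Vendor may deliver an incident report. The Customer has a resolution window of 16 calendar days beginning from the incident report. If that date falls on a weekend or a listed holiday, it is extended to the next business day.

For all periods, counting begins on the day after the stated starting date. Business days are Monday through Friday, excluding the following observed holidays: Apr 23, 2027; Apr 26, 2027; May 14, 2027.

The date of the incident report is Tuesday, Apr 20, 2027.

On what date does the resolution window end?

May 6, 2027

The last day of the resolution window: 16 calendar days after Apr 20, 2027 is May 6, 2027. May 6, 2027 is a Thursday and is not a listed holiday, so no roll-forward applies.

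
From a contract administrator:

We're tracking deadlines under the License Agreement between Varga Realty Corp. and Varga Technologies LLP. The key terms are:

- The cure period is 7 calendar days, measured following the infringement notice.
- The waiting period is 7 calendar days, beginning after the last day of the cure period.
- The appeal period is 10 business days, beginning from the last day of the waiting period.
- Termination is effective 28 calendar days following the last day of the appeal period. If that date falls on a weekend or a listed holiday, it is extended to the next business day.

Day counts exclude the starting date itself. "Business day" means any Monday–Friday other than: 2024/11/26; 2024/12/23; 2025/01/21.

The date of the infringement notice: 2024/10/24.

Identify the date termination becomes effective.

2024/12/19

The last day of the cure period: 2024/10/24 + 7 days = 2024/10/31.
The last day of the waiting period: 2024/10/31 + 7 days = 2024/11/07.
From Thursday, 2024/11/07, 10 business days (Nov 8, Nov 11, Nov 12, Nov 13, Nov 14, Nov 15, Nov 18, Nov 19, Nov 20, Nov 21, skipping weekends) brings us to Thursday, 2024/11/21, which is the last day of the appeal period.
Adding 28 calendar days to 2024/11/21 gives 2024/12/19, which is the date termination becomes effective. 2024/12/19 is a Thursday and is not a listed holiday, so no roll-forward applies.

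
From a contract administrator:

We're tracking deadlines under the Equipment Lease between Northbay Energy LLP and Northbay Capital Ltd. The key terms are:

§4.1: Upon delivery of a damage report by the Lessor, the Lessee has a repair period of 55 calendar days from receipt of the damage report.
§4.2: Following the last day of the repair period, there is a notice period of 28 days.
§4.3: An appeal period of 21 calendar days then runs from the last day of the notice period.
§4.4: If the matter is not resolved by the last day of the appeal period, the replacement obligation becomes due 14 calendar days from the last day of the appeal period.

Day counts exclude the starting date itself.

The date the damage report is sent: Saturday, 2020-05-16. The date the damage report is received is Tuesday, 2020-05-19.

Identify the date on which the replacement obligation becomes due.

2020-09-14

The last day of the repair period: 2020-05-19 + 55 days = 2020-07-13.
The last day of the notice period: 2020-07-13 + 28 days = 2020-08-10.
The last day of the appeal period: 21 calendar days after 2020-08-10 is 2020-08-31.
Adding 14 calendar days to 2020-08-31 gives 2020-09-14, which is the date on which the replacement obligation becomes due.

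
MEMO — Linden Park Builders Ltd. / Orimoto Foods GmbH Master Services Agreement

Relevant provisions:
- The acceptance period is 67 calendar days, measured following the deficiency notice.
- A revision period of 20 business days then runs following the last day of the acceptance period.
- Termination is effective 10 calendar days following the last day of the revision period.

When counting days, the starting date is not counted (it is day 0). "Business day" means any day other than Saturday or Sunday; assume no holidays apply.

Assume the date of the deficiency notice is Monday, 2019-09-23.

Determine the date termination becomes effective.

2020-01-06

The last day of the acceptance period: 67 calendar days after 2019-09-23 is 2019-11-29.
From Friday, 2019-11-29, 20 business days (Dec 2, Dec 3, Dec 4, Dec 5, …, Dec 25, Dec 26, Dec 27, skipping weekends) brings us to Friday, 2019-12-27, which is the last day of the revision period.
The date termination becomes effective: 2019-12-27 + 10 days = 2020-01-06.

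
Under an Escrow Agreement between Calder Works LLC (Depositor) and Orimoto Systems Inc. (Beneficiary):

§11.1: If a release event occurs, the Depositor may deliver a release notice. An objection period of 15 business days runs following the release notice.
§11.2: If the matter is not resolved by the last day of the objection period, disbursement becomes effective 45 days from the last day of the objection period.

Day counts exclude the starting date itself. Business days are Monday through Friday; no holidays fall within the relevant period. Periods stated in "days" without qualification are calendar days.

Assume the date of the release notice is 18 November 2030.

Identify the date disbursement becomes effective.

23 January 2031

The last day of the objection period: 15 business days after Monday, 18 November 2030, skipping weekends — Nov 19, Nov 20, Nov 21, Nov 22, …, Dec 5, Dec 6, Dec 9 — lands on Monday, 9 December 2030.
Adding 45 calendar days to 9 December 2030 gives 23 January 2031, which is the date disbursement becomes effective.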